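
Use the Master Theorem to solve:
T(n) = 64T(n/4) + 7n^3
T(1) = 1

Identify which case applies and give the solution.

a=64, b=4, f(n)=7n^3. log_4(64) = 3. Since c=3 = 3, Case 2 applies: T(n) = Θ(n^log_b(a) · log n) = O(n^3 log n).

Answer: O(n^3 log n) - Case 2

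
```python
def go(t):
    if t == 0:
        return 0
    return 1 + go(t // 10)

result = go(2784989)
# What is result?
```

Count of digits of 2784989: 7

Answer: 7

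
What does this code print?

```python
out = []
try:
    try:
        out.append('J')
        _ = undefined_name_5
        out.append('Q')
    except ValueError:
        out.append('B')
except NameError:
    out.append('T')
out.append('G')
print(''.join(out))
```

Execution trace: 'J' (try body) → 'T' (outer except NameError) → 'G' (after the try/except). Output: JTG

Answer: JTG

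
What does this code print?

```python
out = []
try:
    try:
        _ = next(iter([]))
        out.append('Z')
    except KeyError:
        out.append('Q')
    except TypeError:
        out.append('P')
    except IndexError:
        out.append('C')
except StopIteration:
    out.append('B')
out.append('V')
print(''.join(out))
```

Execution trace: 'B' (outer except StopIteration) → 'V' (after the try/except). Output: BV

Answer: BV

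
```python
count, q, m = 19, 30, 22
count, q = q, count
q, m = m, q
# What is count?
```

Trace:
`count, q, m = 19, 30, 22` → count = 19; q = 30; m = 22
`count, q = q, count` → count = 30; q = 19
`q, m = m, q` → q = 22; m = 19
So count = 30

Answer: 30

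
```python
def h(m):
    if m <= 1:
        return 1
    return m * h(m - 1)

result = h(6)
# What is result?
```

h(6) = 6 * 5 * 4 * 3 * 2 * 1 = 720

Answer: 720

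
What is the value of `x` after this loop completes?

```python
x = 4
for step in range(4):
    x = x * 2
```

Multiply by 2, 4 times: 4 * 2^4 = 64
`x` takes the values: 4 → 8 → 16 → 32 → 64

Answer: 64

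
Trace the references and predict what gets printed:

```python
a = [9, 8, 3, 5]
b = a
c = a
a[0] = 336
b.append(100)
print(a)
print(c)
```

Key concept: multiple aliases.
Step by step:
`a = [9, 8, 3, 5]` → a = [9, 8, 3, 5]
`b = a` → b = [9, 8, 3, 5] (same object as a)
`c = a` → c = [9, 8, 3, 5] (same object as a, b)
`a[0] = 336` → a = [336, 8, 3, 5] (same object as b, c); b = [336, 8, 3, 5] (same object as a, c); c = [336, 8, 3, 5] (same object as a, b)
`b.append(100)` → a = [336, 8, 3, 5, 100] (same object as b, c); b = [336, 8, 3, 5, 100] (same object as a, c); c = [336, 8, 3, 5, 100] (same object as a, b)
`print(a)` → prints [336, 8, 3, 5, 100]
`print(c)` → prints [336, 8, 3, 5, 100]

Answer:
[336, 8, 3, 5, 100]
[336, 8, 3, 5, 100]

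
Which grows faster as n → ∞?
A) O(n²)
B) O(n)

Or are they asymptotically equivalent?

O(n²) vs O(n): Higher order terms dominate.

Answer: A) O(n²) grows faster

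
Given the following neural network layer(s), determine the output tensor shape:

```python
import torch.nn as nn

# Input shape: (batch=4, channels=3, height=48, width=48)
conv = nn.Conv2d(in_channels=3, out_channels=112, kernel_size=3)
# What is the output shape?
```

Input: (4, 3, 48, 48) -> Output: (4, 112, 46, 46)

Answer: (4, 112, 46, 46)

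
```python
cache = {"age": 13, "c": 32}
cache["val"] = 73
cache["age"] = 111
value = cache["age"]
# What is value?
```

Trace:
`cache = {"age": 13, "c": 32}` → cache = {'age': 13, 'c': 32}
`cache["val"] = 73` → cache = {'age': 13, 'c': 32, 'val': 73}
`cache["age"] = 111` → cache = {'age': 111, 'c': 32, 'val': 73}
`value = cache["age"]` → value = 111
So value = 111

Answer: 111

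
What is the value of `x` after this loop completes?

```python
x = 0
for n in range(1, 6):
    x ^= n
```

XOR of 1 to 5
`x` takes the values: 0 → 1 → 3 → 0 → 4 → 1

Answer: 1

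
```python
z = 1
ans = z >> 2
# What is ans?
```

Trace:
`z = 1` → z = 1
`ans = z >> 2` → ans = 0
So ans = 0

Answer: 0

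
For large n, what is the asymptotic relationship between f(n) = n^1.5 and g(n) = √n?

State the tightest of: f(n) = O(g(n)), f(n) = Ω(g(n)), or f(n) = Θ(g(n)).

n^1.5 vs √n: f(n) = Ω(g(n)) but not O(g(n)) — n^1.5 grows strictly faster than √n.

Answer: f(n) = Ω(g(n)) but not O(g(n)) — n^1.5 grows strictly faster than √n.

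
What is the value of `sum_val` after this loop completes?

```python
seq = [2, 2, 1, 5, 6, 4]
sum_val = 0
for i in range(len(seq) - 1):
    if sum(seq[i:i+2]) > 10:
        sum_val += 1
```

Count windows with sum > 10
`sum_val` takes the values: 0 → 1

Answer: 1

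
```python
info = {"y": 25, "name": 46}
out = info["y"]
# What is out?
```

Trace:
`info = {"y": 25, "name": 46}` → info = {'y': 25, 'name': 46}
`out = info["y"]` → out = 25
So out = 25

Answer: 25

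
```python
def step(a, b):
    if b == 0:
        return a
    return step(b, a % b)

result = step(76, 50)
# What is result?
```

step(76, 50) -> step(50, 26) -> step(26, 24) -> step(24, 2) -> step(2, 0) -> 2

Answer: 2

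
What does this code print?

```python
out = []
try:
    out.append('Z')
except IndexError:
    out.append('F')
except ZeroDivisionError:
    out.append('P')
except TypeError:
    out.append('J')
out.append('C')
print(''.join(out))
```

Execution trace: 'Z' (try body, no exception) → 'C' (after the try/except). Output: ZC

Answer: ZC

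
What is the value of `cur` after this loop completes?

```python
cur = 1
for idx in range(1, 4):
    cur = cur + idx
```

Start at 1, add 1 through 3
`cur` takes the values: 1 → 2 → 4 → 7

Answer: 7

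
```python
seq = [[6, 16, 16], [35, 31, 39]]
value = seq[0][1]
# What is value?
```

Trace:
`seq = [[6, 16, 16], [35, 31, 39]]` → seq = [[6, 16, 16], [35, 31, 39]]
`value = seq[0][1]` → value = 16
So value = 16

Answer: 16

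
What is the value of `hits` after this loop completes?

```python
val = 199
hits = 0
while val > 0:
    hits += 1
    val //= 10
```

Count digits by repeated division by 10
`hits` takes the values: 0 → 1 → 2 → 3

Answer: 3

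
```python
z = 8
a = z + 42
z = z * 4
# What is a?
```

Trace:
`z = 8` → z = 8
`a = z + 42` → a = 50
`z = z * 4` → z = 32
So a = 50

Answer: 50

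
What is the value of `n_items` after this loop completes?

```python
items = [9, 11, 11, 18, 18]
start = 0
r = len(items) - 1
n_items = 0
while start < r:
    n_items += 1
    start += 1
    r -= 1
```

Iterations until pointers meet (list length 5)
`n_items` takes the values: 0 → 1 → 2

Answer: 2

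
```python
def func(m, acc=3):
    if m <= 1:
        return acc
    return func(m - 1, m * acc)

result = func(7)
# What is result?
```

Accumulator trace (n, acc): (7, 3) -> (6, 21) -> (5, 126) -> (4, 630) -> (3, 2520) -> (2, 7560) -> (1, 15120) -> return 15120

Answer: 15120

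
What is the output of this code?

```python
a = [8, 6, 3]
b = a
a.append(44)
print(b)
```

Key concept: basic list aliasing.
Step by step:
`a = [8, 6, 3]` → a = [8, 6, 3]
`b = a` → b = [8, 6, 3] (same object as a)
`a.append(44)` → a = [8, 6, 3, 44] (same object as b); b = [8, 6, 3, 44] (same object as a)
`print(b)` → prints [8, 6, 3, 44]

Answer: [8, 6, 3, 44]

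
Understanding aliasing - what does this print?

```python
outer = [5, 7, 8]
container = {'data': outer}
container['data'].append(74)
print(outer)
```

Key concept: dict holds reference to list.
Step by step:
`outer = [5, 7, 8]` → outer = [5, 7, 8]
`container = {'data': outer}` → container = {'data': [5, 7, 8]}
`container['data'].append(74)` → outer = [5, 7, 8, 74]; container = {'data': [5, 7, 8, 74]}
`print(outer)` → prints [5, 7, 8, 74]

Answer: [5, 7, 8, 74]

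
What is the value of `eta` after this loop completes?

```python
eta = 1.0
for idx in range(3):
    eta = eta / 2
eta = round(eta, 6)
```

Halving LR 3 times: 1 / 2^3
`eta` takes the values: 1.0 → 0.5 → 0.25 → 0.125

Answer: 0.125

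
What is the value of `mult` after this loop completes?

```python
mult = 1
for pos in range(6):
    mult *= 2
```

2^6 = 64
`mult` takes the values: 1 → 2 → 4 → 8 → 16 → 32 → 64

Answer: 64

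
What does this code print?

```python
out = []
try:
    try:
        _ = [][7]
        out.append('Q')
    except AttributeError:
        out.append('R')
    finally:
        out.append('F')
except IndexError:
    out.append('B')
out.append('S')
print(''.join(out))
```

Execution trace: 'F' (finally) → 'B' (outer except IndexError) → 'S' (after the try/except). Output: FBS

Answer: FBS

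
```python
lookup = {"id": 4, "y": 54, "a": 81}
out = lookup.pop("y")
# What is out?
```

Trace:
`lookup = {"id": 4, "y": 54, "a": 81}` → lookup = {'id': 4, 'y': 54, 'a': 81}
`out = lookup.pop("y")` → lookup = {'id': 4, 'a': 81}; out = 54
So out = 54

Answer: 54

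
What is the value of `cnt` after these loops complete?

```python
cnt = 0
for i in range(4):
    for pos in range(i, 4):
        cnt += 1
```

Upper triangle: 4 + 3 + ... + 1
`cnt` takes the values: 0 → 1 → 2 → 3 → 4 → 5 → 6 → 7 → 8 → 9 → 10

Answer: 10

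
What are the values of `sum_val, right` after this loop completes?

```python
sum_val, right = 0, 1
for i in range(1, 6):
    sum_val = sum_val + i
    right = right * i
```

Sum and factorial of 1 to 5
`sum_val, right` takes the values: (0, 1) → (1, 1) → (3, 1) → (3, 2) → (6, 2) → (6, 6) → (10, 6) → (10, 24) → (15, 24) → (15, 120)

Answer: 15, 120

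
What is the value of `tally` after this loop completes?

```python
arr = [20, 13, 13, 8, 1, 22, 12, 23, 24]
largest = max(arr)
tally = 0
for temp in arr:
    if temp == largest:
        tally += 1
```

Count of max value 24 in [20, 13, 13, 8, 1, 22, 12, 23, 24]
`tally` takes the values: 0 → 1

Answer: 1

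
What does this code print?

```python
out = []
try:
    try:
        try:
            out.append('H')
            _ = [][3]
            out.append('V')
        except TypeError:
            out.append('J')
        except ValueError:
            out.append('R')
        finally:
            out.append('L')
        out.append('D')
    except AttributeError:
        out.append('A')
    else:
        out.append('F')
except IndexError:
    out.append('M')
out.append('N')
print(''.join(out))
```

Execution trace: 'H' (inner try body) → 'L' (inner finally) → 'M' (outer except IndexError) → 'N' (after the try/except). Output: HLMN

Answer: HLMN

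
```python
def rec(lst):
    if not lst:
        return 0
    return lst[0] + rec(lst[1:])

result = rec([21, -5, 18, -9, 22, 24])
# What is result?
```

21 + (-5) + 18 + (-9) + 22 + 24 + 0 = 71

Answer: 71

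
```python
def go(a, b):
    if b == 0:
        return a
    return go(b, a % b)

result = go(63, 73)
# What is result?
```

go(63, 73) -> go(73, 63) -> go(63, 10) -> go(10, 3) -> go(3, 1) -> go(1, 0) -> 1

Answer: 1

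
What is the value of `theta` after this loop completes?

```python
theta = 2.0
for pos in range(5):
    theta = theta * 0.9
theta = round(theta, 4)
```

Exponential decay: 2.0 * 0.9^5
`theta` takes the values: 2.0 → 1.8 → 1.62 → 1.458 → 1.3122 → 1.18098 → 1.181

Answer: 1.181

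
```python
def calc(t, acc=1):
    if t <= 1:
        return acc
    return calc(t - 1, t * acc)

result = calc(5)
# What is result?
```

Accumulator trace (n, acc): (5, 1) -> (4, 5) -> (3, 20) -> (2, 60) -> (1, 120) -> return 120

Answer: 120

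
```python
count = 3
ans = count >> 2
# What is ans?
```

Trace:
`count = 3` → count = 3
`ans = count >> 2` → ans = 0
So ans = 0

Answer: 0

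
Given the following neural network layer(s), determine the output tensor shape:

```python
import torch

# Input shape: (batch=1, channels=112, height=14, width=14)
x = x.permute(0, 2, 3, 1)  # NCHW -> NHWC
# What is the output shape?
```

Input: (1, 112, 14, 14) -> Output: (1, 14, 14, 112)

Answer: (1, 14, 14, 112)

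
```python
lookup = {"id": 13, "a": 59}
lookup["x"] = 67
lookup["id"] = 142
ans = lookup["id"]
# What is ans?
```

Trace:
`lookup = {"id": 13, "a": 59}` → lookup = {'id': 13, 'a': 59}
`lookup["x"] = 67` → lookup = {'id': 13, 'a': 59, 'x': 67}
`lookup["id"] = 142` → lookup = {'id': 142, 'a': 59, 'x': 67}
`ans = lookup["id"]` → ans = 142
So ans = 142

Answer: 142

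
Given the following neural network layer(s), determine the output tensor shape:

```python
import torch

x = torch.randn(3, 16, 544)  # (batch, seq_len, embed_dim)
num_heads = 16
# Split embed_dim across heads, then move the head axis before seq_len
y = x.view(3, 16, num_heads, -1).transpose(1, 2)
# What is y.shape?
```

Input: (3, 16, 544) -> head_dim = 544 // 16 = 34; after view: (3, 16, 16, 34) -> after transpose(1, 2): (3, 16, 16, 34) -> Output: (3, 16, 16, 34)

Answer: (3, 16, 16, 34)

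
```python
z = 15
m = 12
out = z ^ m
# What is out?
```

Trace:
`z = 15` → z = 15
`m = 12` → m = 12
`out = z ^ m` → out = 3
So out = 3

Answer: 3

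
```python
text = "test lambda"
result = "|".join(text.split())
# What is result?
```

Trace:
`text = "test lambda"` → text = 'test lambda'
`result = "|".join(text.split())` → result = 'test|lambda'
So result = 'test|lambda'

Answer: 'test|lambda'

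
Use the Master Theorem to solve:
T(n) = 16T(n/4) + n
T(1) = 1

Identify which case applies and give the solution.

a=16, b=4, f(n)=n. log_4(16) = 2. Since c=1 < 2, Case 1 applies: T(n) = Θ(n^log_b(a)) = O(n^2).

Answer: O(n^2) - Case 1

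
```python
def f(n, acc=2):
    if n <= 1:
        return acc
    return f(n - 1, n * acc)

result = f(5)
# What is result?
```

Accumulator trace (n, acc): (5, 2) -> (4, 10) -> (3, 40) -> (2, 120) -> (1, 240) -> return 240

Answer: 240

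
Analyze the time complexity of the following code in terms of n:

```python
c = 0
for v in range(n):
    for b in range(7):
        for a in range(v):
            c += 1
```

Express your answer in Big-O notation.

Each loop level contributes: n × 1 × n. Multiplying the contributions gives O(n^2).

Answer: O(n^2)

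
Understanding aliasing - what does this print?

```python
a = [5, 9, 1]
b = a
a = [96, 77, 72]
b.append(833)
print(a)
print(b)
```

Key concept: rebinding vs mutation: a is rebound to a new list, b still points at the original.
Step by step:
`a = [5, 9, 1]` → a = [5, 9, 1]
`b = a` → b = [5, 9, 1] (same object as a)
`a = [96, 77, 72]` → a = [96, 77, 72]
`b.append(833)` → b = [5, 9, 1, 833]
`print(a)` → prints [96, 77, 72]
`print(b)` → prints [5, 9, 1, 833]

Answer:
[96, 77, 72]
[5, 9, 1, 833]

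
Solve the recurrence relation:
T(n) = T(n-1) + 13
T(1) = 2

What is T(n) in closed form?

Unrolling: T(n) = T(1) + 13·(n-1) = 2 + 13(n-1) = 13n - 11.

Answer: T(n) = 13n - 11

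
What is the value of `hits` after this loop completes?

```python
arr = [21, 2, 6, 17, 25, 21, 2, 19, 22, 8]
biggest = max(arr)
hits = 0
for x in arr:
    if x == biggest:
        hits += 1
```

Count of max value 25 in [21, 2, 6, 17, 25, 21, 2, 19, 22, 8]
`hits` takes the values: 0 → 1

Answer: 1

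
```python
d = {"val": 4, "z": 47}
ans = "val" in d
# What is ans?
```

Trace:
`d = {"val": 4, "z": 47}` → d = {'val': 4, 'z': 47}
`ans = "val" in d` → ans = True
So ans = True

Answer: True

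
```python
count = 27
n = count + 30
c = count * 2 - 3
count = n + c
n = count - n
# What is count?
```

Trace:
`count = 27` → count = 27
`n = count + 30` → n = 57
`c = count * 2 - 3` → c = 51
`count = n + c` → count = 108
`n = count - n` → n = 51
So count = 108

Answer: 108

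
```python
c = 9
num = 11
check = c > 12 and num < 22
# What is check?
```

Trace:
`c = 9` → c = 9
`num = 11` → num = 11
`check = c > 12 and num < 22` → check = False
So check = False

Answer: False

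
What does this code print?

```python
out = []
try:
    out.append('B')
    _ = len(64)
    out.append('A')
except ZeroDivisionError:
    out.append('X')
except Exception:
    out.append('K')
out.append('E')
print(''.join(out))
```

Execution trace: 'B' (try body) → 'K' (except Exception) → 'E' (after the try/except). Output: BKE

Answer: BKE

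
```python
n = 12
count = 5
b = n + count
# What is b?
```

Trace:
`n = 12` → n = 12
`count = 5` → count = 5
`b = n + count` → b = 17
So b = 17

Answer: 17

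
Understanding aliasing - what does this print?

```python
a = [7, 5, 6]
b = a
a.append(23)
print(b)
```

Key concept: basic list aliasing.
Step by step:
`a = [7, 5, 6]` → a = [7, 5, 6]
`b = a` → b = [7, 5, 6] (same object as a)
`a.append(23)` → a = [7, 5, 6, 23] (same object as b); b = [7, 5, 6, 23] (same object as a)
`print(b)` → prints [7, 5, 6, 23]

Answer: [7, 5, 6, 23]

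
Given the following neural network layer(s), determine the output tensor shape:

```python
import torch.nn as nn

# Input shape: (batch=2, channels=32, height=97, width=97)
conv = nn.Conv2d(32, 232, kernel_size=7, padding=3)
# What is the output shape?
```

Input: (2, 32, 97, 97) -> Output: (2, 232, 97, 97)

Answer: (2, 232, 97, 97)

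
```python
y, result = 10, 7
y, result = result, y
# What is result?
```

Trace:
`y, result = 10, 7` → y = 10; result = 7
`y, result = result, y` → y = 7; result = 10
So result = 10

Answer: 10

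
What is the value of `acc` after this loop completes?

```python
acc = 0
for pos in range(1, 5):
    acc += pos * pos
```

Sum of squares 1² to 4² = 30
`acc` takes the values: 0 → 1 → 5 → 14 → 30

Answer: 30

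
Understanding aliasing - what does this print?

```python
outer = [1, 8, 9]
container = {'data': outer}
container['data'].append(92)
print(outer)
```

Key concept: dict holds reference to list.
Step by step:
`outer = [1, 8, 9]` → outer = [1, 8, 9]
`container = {'data': outer}` → container = {'data': [1, 8, 9]}
`container['data'].append(92)` → outer = [1, 8, 9, 92]; container = {'data': [1, 8, 9, 92]}
`print(outer)` → prints [1, 8, 9, 92]

Answer: [1, 8, 9, 92]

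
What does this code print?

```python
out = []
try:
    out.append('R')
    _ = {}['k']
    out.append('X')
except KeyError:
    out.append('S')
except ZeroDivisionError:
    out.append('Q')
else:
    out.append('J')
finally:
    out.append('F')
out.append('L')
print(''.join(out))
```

Execution trace: 'R' (try body) → 'S' (except KeyError) → 'F' (finally) → 'L' (after the try/except). Output: RSFL

Answer: RSFL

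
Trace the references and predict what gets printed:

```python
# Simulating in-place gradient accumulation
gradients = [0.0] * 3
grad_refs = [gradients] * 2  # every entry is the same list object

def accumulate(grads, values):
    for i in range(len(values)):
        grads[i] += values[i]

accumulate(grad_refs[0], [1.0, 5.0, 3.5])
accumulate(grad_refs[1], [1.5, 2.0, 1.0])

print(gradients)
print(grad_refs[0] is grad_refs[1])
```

Key concept: gradient accumulation aliasing.
Step by step:
`gradients = [0.0] * 3` → gradients = [0.0, 0.0, 0.0]
`grad_refs = [gradients] * 2` → grad_refs = [[0.0, 0.0, 0.0], [0.0, 0.0, 0.0]]
`accumulate(grad_refs[0], [1.0, 5.0, 3.5])` → gradients = [1.0, 5.0, 3.5]; grad_refs = [[1.0, 5.0, 3.5], [1.0, 5.0, 3.5]]
`accumulate(grad_refs[1], [1.5, 2.0, 1.0])` → gradients = [2.5, 7.0, 4.5]; grad_refs = [[2.5, 7.0, 4.5], [2.5, 7.0, 4.5]]
`print(gradients)` → prints [2.5, 7.0, 4.5]
`print(grad_refs[0] is grad_refs[1])` → prints True

Answer:
[2.5, 7.0, 4.5]
True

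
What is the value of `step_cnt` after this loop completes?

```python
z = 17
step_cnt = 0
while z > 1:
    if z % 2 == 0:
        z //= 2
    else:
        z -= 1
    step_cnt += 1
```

Steps to reduce 17 to 1
`step_cnt` takes the values: 0 → 1 → 2 → 3 → 4 → 5

Answer: 5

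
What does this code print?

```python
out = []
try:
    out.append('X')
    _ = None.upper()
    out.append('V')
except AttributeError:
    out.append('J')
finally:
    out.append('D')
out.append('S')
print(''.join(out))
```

Execution trace: 'X' (try body) → 'J' (except AttributeError) → 'D' (finally) → 'S' (after the try/except). Output: XJDS

Answer: XJDS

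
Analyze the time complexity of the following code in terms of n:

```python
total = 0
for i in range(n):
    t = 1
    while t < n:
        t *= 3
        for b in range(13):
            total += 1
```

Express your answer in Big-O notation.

Each loop level contributes: n × log n × 1. Multiplying the contributions gives O(n log n).

Answer: O(n log n)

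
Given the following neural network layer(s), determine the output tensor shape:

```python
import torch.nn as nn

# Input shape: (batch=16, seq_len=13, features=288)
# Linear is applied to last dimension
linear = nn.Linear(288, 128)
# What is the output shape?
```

Input: (16, 13, 288) -> Output: (16, 13, 128)

Answer: (16, 13, 128)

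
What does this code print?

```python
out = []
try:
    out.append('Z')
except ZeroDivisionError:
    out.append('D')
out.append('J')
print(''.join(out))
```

Execution trace: 'Z' (try body, no exception) → 'J' (after the try/except). Output: ZJ

Answer: ZJ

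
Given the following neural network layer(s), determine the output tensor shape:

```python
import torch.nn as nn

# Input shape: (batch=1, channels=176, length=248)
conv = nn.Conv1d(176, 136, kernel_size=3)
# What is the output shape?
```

Input: (1, 176, 248) -> Output: (1, 136, 246)

Answer: (1, 136, 246)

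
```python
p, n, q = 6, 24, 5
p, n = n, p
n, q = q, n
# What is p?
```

Trace:
`p, n, q = 6, 24, 5` → p = 6; n = 24; q = 5
`p, n = n, p` → p = 24; n = 6
`n, q = q, n` → n = 5; q = 6
So p = 24

Answer: 24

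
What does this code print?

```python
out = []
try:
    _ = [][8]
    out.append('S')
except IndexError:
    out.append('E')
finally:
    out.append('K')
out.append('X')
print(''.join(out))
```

Execution trace: 'E' (except IndexError) → 'K' (finally) → 'X' (after the try/except). Output: EKX

Answer: EKX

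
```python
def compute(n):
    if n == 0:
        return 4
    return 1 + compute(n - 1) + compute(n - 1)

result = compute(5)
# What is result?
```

compute(n) = 1 + 2·compute(n-1), compute(0)=4. Closed form: (4+1)·2^5 - 1 = 159.

Answer: 159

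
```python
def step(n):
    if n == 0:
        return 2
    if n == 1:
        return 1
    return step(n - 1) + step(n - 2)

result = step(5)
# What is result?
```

Build up from base cases: step(0)=2, step(1)=1, step(2)=3, step(3)=4, step(4)=7, step(5)=11

Answer: 11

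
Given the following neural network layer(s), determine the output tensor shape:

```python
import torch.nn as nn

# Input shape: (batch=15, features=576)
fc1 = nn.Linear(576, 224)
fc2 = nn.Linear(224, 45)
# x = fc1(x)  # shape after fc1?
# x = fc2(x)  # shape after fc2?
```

Input: (15, 576) -> after fc1: (15, 224) -> Output: (15, 45)

Answer: (15, 45)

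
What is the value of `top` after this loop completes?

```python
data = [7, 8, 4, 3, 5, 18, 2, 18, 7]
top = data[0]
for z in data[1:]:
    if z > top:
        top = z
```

Maximum of [7, 8, 4, 3, 5, 18, 2, 18, 7]
`top` takes the values: 7 → 8 → 18

Answer: 18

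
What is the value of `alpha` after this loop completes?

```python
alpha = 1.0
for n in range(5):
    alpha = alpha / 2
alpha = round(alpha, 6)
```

Halving LR 5 times: 1 / 2^5
`alpha` takes the values: 1.0 → 0.5 → 0.25 → 0.125 → 0.0625 → 0.03125

Answer: 0.03125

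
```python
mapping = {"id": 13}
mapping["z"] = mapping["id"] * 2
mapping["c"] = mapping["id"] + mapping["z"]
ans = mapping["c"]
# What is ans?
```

Trace:
`mapping = {"id": 13}` → mapping = {'id': 13}
`mapping["z"] = mapping["id"] * 2` → mapping = {'id': 13, 'z': 26}
`mapping["c"] = mapping["id"] + mapping["z"]` → mapping = {'id': 13, 'z': 26, 'c': 39}
`ans = mapping["c"]` → ans = 39
So ans = 39

Answer: 39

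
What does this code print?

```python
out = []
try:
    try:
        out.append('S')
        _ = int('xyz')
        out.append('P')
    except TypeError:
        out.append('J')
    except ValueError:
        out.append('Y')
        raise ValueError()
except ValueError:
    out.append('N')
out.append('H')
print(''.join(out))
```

Execution trace: 'S' (inner try body) → 'Y' (inner except ValueError) → 'N' (outer except ValueError) → 'H' (after the try/except). Output: SYNH

Answer: SYNH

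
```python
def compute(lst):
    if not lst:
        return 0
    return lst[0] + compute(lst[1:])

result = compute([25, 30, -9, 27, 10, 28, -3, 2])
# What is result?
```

25 + 30 + (-9) + 27 + 10 + 28 + (-3) + 2 + 0 = 110

Answer: 110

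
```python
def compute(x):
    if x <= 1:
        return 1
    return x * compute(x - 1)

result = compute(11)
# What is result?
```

compute(11) = 11 * 10 * 9 * 8 * 7 * 6 * 5 * 4 * 3 * 2 * 1 = 39916800

Answer: 39916800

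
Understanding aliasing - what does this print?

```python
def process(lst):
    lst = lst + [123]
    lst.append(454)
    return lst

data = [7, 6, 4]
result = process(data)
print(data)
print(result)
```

Key concept: rebinding parameter vs mutation.
Step by step:
`data = [7, 6, 4]` → data = [7, 6, 4]
`result = process(data)` → result = [7, 6, 4, 123, 454]
`print(data)` → prints [7, 6, 4]
`print(result)` → prints [7, 6, 4, 123, 454]

Answer:
[7, 6, 4]
[7, 6, 4, 123, 454]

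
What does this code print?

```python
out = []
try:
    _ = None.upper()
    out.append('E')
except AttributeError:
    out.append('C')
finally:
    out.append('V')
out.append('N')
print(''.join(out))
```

Execution trace: 'C' (except AttributeError) → 'V' (finally) → 'N' (after the try/except). Output: CVN

Answer: CVN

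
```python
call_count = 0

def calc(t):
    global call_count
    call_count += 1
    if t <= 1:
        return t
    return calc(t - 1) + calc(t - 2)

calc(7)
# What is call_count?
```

Calls(t) = 1 + Calls(t-1) + Calls(t-2); Calls(0)=Calls(1)=1. For t=7 this gives 41.

Answer: 41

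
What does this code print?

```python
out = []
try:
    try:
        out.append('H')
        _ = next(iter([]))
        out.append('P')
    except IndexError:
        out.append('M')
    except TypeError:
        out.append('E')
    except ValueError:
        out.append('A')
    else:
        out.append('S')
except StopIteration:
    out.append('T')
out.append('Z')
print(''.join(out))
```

Execution trace: 'H' (try body) → 'T' (outer except StopIteration) → 'Z' (after the try/except). Output: HTZ

Answer: HTZ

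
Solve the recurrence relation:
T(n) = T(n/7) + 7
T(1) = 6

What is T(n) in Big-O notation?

Each step divides n by 7 and adds 7. After log_7(n) steps we reach T(1)=6. So T(n) = 7·log_7(n) + 6 = O(log n).

Answer: O(log n)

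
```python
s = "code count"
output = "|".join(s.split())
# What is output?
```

Trace:
`s = "code count"` → s = 'code count'
`output = "|".join(s.split())` → output = 'code|count'
So output = 'code|count'

Answer: 'code|count'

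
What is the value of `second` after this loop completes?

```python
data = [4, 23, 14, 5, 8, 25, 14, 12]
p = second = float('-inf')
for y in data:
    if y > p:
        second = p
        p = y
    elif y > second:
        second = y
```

Second largest (with repeats) in [4, 23, 14, 5, 8, 25, 14, 12]
`second` takes the values: -inf → 4 → 14 → 23

Answer: 23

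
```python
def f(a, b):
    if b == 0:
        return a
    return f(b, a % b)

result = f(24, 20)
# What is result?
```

f(24, 20) -> f(20, 4) -> f(4, 0) -> 4

Answer: 4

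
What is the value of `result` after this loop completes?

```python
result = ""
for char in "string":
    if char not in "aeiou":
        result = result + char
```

Remove vowels from 'string'
`result` takes the values: "" → "s" → "st" → "str" → "strn" → "strng"

Answer: "strng"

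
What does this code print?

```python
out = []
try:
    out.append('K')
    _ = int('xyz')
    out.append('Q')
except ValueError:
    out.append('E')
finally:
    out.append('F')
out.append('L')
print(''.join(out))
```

Execution trace: 'K' (try body) → 'E' (except ValueError) → 'F' (finally) → 'L' (after the try/except). Output: KEFL

Answer: KEFL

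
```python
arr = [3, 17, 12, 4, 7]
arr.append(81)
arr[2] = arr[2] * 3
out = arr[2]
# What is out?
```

Trace:
`arr = [3, 17, 12, 4, 7]` → arr = [3, 17, 12, 4, 7]
`arr.append(81)` → arr = [3, 17, 12, 4, 7, 81]
`arr[2] = arr[2] * 3` → arr = [3, 17, 36, 4, 7, 81]
`out = arr[2]` → out = 36
So out = 36

Answer: 36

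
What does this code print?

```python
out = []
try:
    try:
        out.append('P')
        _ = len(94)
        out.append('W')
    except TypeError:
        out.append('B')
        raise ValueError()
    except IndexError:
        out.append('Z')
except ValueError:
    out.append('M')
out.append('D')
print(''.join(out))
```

Execution trace: 'P' (inner try body) → 'B' (inner except TypeError) → 'M' (outer except ValueError) → 'D' (after the try/except). Output: PBMD

Answer: PBMD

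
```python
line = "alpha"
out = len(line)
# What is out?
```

Trace:
`line = "alpha"` → line = 'alpha'
`out = len(line)` → out = 5
So out = 5

Answer: 5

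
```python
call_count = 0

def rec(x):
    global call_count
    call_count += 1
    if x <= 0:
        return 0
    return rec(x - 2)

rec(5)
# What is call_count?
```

Linear recursion stepping by 2: 4 calls from x=5 down to ≤0.

Answer: 4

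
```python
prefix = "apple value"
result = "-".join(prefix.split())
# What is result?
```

Trace:
`prefix = "apple value"` → prefix = 'apple value'
`result = "-".join(prefix.split())` → result = 'apple-value'
So result = 'apple-value'

Answer: 'apple-value'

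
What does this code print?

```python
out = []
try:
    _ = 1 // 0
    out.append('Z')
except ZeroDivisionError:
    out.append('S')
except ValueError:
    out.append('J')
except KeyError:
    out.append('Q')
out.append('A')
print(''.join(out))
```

Execution trace: 'S' (except ZeroDivisionError) → 'A' (after the try/except). Output: SA

Answer: SA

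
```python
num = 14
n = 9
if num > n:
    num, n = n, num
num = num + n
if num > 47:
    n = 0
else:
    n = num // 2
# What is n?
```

Trace:
`num = 14` → num = 14
`n = 9` → n = 9
`if num > n: ...` → num > n is True → num = 9; n = 14
`num = num + n` → num = 23
`if num > 47: ...` → num > 47 is False, take else branch → n = 11
So n = 11

Answer: 11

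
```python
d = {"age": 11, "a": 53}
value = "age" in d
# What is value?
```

Trace:
`d = {"age": 11, "a": 53}` → d = {'age': 11, 'a': 53}
`value = "age" in d` → value = True
So value = True

Answer: True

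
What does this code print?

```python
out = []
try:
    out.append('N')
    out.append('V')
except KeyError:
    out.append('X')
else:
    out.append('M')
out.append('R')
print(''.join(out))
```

Execution trace: 'N' (try body) → 'V' (try body, no exception) → 'M' (else) → 'R' (after the try/except). Output: NVMR

Answer: NVMR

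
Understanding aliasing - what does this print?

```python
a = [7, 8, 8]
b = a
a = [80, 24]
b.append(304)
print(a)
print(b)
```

Key concept: rebinding vs mutation: a is rebound to a new list, b still points at the original.
Step by step:
`a = [7, 8, 8]` → a = [7, 8, 8]
`b = a` → b = [7, 8, 8] (same object as a)
`a = [80, 24]` → a = [80, 24]
`b.append(304)` → b = [7, 8, 8, 304]
`print(a)` → prints [80, 24]
`print(b)` → prints [7, 8, 8, 304]

Answer:
[80, 24]
[7, 8, 8, 304]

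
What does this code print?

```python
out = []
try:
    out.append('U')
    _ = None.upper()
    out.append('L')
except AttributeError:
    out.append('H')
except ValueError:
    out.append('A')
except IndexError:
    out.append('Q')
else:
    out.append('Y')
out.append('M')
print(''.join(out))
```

Execution trace: 'U' (try body) → 'H' (except AttributeError) → 'M' (after the try/except). Output: UHM

Answer: UHM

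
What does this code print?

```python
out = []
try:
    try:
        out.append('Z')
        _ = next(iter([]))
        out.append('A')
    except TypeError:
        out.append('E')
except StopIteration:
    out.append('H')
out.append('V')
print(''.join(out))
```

Execution trace: 'Z' (try body) → 'H' (outer except StopIteration) → 'V' (after the try/except). Output: ZHV

Answer: ZHV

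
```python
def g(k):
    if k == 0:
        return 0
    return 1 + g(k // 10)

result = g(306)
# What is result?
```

Count of digits of 306: 3

Answer: 3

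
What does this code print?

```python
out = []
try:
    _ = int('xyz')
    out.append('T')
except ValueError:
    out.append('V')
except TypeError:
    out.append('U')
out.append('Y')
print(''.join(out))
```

Execution trace: 'V' (except ValueError) → 'Y' (after the try/except). Output: VY

Answer: VY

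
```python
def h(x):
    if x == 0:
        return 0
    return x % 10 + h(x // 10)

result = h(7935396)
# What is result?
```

Sum of digits of 7935396: 6 + 9 + 3 + 5 + 3 + 9 + 7 = 42

Answer: 42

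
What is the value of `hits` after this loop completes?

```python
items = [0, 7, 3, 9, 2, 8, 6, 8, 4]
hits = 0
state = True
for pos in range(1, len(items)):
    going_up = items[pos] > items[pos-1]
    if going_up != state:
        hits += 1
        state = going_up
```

Count direction changes in [0, 7, 3, 9, 2, 8, 6, 8, 4]
`hits` takes the values: 0 → 1 → 2 → 3 → 4 → 5 → 6 → 7

Answer: 7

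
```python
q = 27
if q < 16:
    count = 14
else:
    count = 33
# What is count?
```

Trace:
`q = 27` → q = 27
`if q < 16: ...` → q < 16 is False, take else branch → count = 33
So count = 33

Answer: 33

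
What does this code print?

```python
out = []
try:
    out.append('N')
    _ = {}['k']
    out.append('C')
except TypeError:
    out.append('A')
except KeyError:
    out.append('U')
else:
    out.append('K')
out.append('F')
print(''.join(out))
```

Execution trace: 'N' (try body) → 'U' (except KeyError) → 'F' (after the try/except). Output: NUF

Answer: NUF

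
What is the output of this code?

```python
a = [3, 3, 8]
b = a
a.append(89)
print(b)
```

Key concept: basic list aliasing.
Step by step:
`a = [3, 3, 8]` → a = [3, 3, 8]
`b = a` → b = [3, 3, 8] (same object as a)
`a.append(89)` → a = [3, 3, 8, 89] (same object as b); b = [3, 3, 8, 89] (same object as a)
`print(b)` → prints [3, 3, 8, 89]

Answer: [3, 3, 8, 89]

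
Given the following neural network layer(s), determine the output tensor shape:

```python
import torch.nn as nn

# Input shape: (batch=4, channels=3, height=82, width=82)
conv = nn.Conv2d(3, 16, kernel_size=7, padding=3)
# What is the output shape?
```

Input: (4, 3, 82, 82) -> Output: (4, 16, 82, 82)

Answer: (4, 16, 82, 82)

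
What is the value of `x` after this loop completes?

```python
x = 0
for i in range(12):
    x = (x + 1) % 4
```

Increment mod 4, 12 times = 0
`x` takes the values: 0 → 1 → 2 → 3 → 0 → 1 → 2 → 3 → 0 → 1 → 2 → 3 → 0

Answer: 0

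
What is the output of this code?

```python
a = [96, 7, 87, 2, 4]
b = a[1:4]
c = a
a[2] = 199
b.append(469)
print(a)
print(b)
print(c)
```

Key concept: slice vs alias.
Step by step:
`a = [96, 7, 87, 2, 4]` → a = [96, 7, 87, 2, 4]
`b = a[1:4]` → b = [7, 87, 2]
`c = a` → c = [96, 7, 87, 2, 4] (same object as a)
`a[2] = 199` → a = [96, 7, 199, 2, 4] (same object as c); c = [96, 7, 199, 2, 4] (same object as a)
`b.append(469)` → b = [7, 87, 2, 469]
`print(a)` → prints [96, 7, 199, 2, 4]
`print(b)` → prints [7, 87, 2, 469]
`print(c)` → prints [96, 7, 199, 2, 4]

Answer:
[96, 7, 199, 2, 4]
[7, 87, 2, 469]
[96, 7, 199, 2, 4]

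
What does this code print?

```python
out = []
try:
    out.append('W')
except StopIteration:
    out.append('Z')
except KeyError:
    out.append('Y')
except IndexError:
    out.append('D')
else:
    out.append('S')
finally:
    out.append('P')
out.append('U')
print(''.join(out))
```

Execution trace: 'W' (try body, no exception) → 'S' (else) → 'P' (finally) → 'U' (after the try/except). Output: WSPU

Answer: WSPU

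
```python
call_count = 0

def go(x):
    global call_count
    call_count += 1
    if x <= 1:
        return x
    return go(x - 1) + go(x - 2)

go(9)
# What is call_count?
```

Calls(x) = 1 + Calls(x-1) + Calls(x-2); Calls(0)=Calls(1)=1. For x=9 this gives 109.

Answer: 109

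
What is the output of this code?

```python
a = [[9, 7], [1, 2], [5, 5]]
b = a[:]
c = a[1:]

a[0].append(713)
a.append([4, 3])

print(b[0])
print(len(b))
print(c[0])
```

Key concept: slice with nested mutation.
Step by step:
`a = [[9, 7], [1, 2], [5, 5]]` → a = [[9, 7], [1, 2], [5, 5]]
`b = a[:]` → b = [[9, 7], [1, 2], [5, 5]]
`c = a[1:]` → c = [[1, 2], [5, 5]]
`a[0].append(713)` → a = [[9, 7, 713], [1, 2], [5, 5]]; b = [[9, 7, 713], [1, 2], [5, 5]]
`a.append([4, 3])` → a = [[9, 7, 713], [1, 2], [5, 5], [4, 3]]
`print(b[0])` → prints [9, 7, 713]
`print(len(b))` → prints 3
`print(c[0])` → prints [1, 2]

Answer:
[9, 7, 713]
3
[1, 2]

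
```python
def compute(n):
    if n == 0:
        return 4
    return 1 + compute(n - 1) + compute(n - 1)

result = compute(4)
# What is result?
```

compute(n) = 1 + 2·compute(n-1), compute(0)=4. Closed form: (4+1)·2^4 - 1 = 79.

Answer: 79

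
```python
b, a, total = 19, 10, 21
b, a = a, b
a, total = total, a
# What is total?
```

Trace:
`b, a, total = 19, 10, 21` → b = 19; a = 10; total = 21
`b, a = a, b` → b = 10; a = 19
`a, total = total, a` → a = 21; total = 19
So total = 19

Answer: 19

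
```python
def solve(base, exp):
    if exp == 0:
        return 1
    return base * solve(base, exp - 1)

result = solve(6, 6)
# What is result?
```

solve(6, 6) = 6 * 6 * 6 * 6 * 6 * 6 = 46656

Answer: 46656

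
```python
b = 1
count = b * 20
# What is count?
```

Trace:
`b = 1` → b = 1
`count = b * 20` → count = 20
So count = 20

Answer: 20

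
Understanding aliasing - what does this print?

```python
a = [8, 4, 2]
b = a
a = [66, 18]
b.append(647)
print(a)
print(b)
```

Key concept: rebinding vs mutation: a is rebound to a new list, b still points at the original.
Step by step:
`a = [8, 4, 2]` → a = [8, 4, 2]
`b = a` → b = [8, 4, 2] (same object as a)
`a = [66, 18]` → a = [66, 18]
`b.append(647)` → b = [8, 4, 2, 647]
`print(a)` → prints [66, 18]
`print(b)` → prints [8, 4, 2, 647]

Answer:
[66, 18]
[8, 4, 2, 647]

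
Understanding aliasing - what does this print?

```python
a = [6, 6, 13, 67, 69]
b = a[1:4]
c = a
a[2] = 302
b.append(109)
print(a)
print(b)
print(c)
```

Key concept: slice vs alias.
Step by step:
`a = [6, 6, 13, 67, 69]` → a = [6, 6, 13, 67, 69]
`b = a[1:4]` → b = [6, 13, 67]
`c = a` → c = [6, 6, 13, 67, 69] (same object as a)
`a[2] = 302` → a = [6, 6, 302, 67, 69] (same object as c); c = [6, 6, 302, 67, 69] (same object as a)
`b.append(109)` → b = [6, 13, 67, 109]
`print(a)` → prints [6, 6, 302, 67, 69]
`print(b)` → prints [6, 13, 67, 109]
`print(c)` → prints [6, 6, 302, 67, 69]

Answer:
[6, 6, 302, 67, 69]
[6, 13, 67, 109]
[6, 6, 302, 67, 69]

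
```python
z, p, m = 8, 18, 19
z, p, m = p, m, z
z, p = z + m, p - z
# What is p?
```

Trace:
`z, p, m = 8, 18, 19` → z = 8; p = 18; m = 19
`z, p, m = p, m, z` → z = 18; p = 19; m = 8
`z, p = z + m, p - z` → z = 26; p = 1
So p = 1

Answer: 1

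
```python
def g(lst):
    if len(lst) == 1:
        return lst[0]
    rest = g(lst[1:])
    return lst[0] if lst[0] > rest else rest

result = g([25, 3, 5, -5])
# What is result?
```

Recursive max over [25, 3, 5, -5] = 25

Answer: 25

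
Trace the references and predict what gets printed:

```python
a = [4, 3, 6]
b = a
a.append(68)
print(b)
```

Key concept: basic list aliasing.
Step by step:
`a = [4, 3, 6]` → a = [4, 3, 6]
`b = a` → b = [4, 3, 6] (same object as a)
`a.append(68)` → a = [4, 3, 6, 68] (same object as b); b = [4, 3, 6, 68] (same object as a)
`print(b)` → prints [4, 3, 6, 68]

Answer: [4, 3, 6, 68]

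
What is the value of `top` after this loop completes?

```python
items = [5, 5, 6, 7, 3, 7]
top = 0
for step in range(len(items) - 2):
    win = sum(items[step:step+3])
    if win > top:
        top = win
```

Max sum of 3-element window in [5, 5, 6, 7, 3, 7]
`top` takes the values: 0 → 16 → 18

Answer: 18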